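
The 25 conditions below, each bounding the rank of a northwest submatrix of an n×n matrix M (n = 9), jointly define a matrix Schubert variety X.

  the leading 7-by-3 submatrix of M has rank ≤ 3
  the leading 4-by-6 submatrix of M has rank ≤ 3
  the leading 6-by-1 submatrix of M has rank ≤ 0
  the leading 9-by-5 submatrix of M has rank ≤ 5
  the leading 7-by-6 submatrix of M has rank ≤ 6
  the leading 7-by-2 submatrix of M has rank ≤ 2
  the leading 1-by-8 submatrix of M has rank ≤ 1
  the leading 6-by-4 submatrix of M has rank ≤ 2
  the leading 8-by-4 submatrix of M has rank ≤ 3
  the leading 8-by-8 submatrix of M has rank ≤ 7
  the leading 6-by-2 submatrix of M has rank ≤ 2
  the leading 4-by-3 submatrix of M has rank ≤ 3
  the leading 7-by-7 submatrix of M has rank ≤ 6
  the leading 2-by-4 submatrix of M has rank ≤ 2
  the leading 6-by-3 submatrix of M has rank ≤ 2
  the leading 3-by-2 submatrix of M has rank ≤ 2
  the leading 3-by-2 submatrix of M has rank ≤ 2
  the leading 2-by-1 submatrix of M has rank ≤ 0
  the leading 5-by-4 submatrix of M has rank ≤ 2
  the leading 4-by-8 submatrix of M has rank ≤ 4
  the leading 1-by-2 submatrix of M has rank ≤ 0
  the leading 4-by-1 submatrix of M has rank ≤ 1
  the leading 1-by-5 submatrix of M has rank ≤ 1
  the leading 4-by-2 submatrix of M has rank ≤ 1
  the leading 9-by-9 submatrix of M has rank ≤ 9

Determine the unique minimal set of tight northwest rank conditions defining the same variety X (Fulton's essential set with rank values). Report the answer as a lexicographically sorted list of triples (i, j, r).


Reconstructing r_w from the 25 given conditions:

  row 1: 0  0  1  1  1  1  1  1  1
  row 2: 0  1  2  2  2  2  2  2  2
  row 3: 0  1  2  2  3  3  3  3  3
  row 4: 0  1  2  2  3  3  4  4  4
  row 5: 0  1  2  2  3  4  5  5  5
  row 6: 0  1  2  2  3  4  5  6  6
  row 7: 1  2  3  3  4  5  6  7  7
  row 8: 1  2  3  3  4  5  6  7  8
  row 9: 1  2  3  4  5  6  7  8  9

hence w(1..9) = (3, 2, 5, 7, 6, 8, 1, 9, 4).

Rothe diagram D(w) (13 cells), 5 SE-corners (essential conditions):

[(1, 2, 0), (4, 6, 3), (6, 1, 0), (6, 4, 2), (8, 4, 3)]


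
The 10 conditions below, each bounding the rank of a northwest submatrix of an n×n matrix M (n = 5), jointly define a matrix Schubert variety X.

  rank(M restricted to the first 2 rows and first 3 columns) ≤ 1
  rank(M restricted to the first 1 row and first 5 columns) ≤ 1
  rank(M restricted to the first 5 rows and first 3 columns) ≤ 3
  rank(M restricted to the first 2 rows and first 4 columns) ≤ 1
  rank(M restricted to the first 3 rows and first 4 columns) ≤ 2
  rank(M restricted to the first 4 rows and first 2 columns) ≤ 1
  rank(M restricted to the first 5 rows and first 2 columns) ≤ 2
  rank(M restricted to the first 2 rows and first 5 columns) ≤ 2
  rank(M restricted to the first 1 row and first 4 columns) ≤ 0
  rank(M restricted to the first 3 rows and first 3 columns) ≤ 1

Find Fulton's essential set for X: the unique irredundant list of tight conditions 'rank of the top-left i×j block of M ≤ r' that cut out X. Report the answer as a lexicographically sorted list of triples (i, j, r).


Reconstructing r_w from the 10 given conditions:

  R[1]: 0 0 0 0 1
  R[2]: 1 1 1 1 2
  R[3]: 1 1 1 2 3
  R[4]: 1 1 2 3 4
  R[5]: 1 2 3 4 5

reading off 1-entries of Δ²R: w = (5, 1, 4, 3, 2).

3 SE-corners of the 7-cell Rothe diagram give Ess(w):

[(1, 4, 0), (3, 3, 1), (4, 2, 1)]


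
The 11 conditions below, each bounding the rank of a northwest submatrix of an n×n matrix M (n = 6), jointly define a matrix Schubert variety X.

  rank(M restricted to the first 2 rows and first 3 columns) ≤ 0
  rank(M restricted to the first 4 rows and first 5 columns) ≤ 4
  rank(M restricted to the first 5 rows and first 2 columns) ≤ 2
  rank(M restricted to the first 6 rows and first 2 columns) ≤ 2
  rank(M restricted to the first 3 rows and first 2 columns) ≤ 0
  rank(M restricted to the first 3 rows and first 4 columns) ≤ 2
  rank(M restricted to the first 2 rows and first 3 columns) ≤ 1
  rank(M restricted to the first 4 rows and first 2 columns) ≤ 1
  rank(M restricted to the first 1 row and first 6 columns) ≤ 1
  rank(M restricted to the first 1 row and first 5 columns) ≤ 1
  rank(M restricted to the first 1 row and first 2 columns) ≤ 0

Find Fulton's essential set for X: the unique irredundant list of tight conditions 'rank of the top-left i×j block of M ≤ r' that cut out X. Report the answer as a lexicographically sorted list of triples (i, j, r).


Recovering R(i,j) via the rank-extension bound from the 11 conditions:

  row 1: 0 | 0 | 0 | 1 | 1 | 1
  row 2: 0 | 0 | 0 | 1 | 2 | 2
  row 3: 0 | 0 | 1 | 2 | 3 | 3
  row 4: 1 | 1 | 2 | 3 | 4 | 4
  row 5: 1 | 2 | 3 | 4 | 5 | 5
  row 6: 1 | 2 | 3 | 4 | 5 | 6

reading off 1-entries of Δ²R: w = (4, 5, 3, 1, 2, 6).

Fulton essential set (2 of the 8 Rothe cells):

[(2, 3, 0), (3, 2, 0)]


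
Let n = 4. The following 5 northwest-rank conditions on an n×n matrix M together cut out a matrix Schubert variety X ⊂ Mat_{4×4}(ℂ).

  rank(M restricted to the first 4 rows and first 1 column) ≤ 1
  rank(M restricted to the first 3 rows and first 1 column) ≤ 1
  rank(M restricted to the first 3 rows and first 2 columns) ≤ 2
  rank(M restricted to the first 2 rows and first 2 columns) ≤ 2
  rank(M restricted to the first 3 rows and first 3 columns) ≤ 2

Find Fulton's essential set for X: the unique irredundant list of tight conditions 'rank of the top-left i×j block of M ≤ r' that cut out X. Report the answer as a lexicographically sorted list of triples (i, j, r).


Propagating the 5 rank bounds to every northwest block:

  row 1: 1 | 1 | 1 | 1
  row 2: 1 | 2 | 2 | 2
  row 3: 1 | 2 | 2 | 3
  row 4: 1 | 2 | 3 | 4

reading off 1-entries of Δ²R: w = (1, 2, 4, 3).

D(w) has 1 cell with 1 SE-corner; essential set:

[(3, 3, 2)]


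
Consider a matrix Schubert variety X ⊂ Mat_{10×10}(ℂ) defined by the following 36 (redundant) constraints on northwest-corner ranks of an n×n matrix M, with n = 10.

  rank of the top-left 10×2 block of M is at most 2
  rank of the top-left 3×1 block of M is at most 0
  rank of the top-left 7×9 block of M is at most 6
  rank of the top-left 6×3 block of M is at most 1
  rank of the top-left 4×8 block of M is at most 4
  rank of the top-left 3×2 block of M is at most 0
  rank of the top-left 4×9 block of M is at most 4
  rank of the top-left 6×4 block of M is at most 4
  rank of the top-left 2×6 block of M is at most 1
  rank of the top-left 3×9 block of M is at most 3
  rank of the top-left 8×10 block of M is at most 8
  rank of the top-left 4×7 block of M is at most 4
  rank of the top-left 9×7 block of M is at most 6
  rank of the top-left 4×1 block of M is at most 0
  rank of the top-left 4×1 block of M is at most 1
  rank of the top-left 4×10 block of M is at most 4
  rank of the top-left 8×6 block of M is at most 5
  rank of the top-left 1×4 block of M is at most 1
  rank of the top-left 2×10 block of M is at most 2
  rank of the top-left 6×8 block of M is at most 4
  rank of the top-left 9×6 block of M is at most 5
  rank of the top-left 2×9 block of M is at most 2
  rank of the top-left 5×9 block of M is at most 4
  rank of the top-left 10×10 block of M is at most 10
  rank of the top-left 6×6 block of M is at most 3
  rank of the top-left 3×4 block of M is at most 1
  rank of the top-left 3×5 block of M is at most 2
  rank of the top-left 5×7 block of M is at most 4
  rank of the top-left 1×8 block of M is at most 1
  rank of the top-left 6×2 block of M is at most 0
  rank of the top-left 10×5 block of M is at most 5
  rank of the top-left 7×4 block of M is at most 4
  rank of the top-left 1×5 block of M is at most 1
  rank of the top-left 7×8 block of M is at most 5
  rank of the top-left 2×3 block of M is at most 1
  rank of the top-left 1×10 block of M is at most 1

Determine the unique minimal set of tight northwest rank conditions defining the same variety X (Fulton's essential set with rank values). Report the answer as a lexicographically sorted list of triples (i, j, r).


Propagating the 36 rank bounds to every northwest block:

  0 0 1 1 1 1 1 1 1 1
  0 0 1 1 1 1 2 2 2 2
  0 0 1 1 2 2 3 3 3 3
  0 0 1 2 3 3 4 4 4 4
  0 0 1 2 3 3 4 4 4 5
  0 0 1 2 3 3 4 4 5 6
  1 1 2 3 4 4 5 5 6 7
  1 2 3 4 5 5 6 6 7 8
  1 2 3 4 5 5 6 7 8 9
  1 2 3 4 5 6 7 8 9 10

reading off 1-entries of Δ²R: w = (3, 7, 5, 4, 10, 9, 1, 2, 8, 6).

Fulton essential set (7 of the 22 Rothe cells):

[(2, 6, 1), (3, 4, 1), (5, 9, 4), (6, 2, 0), (6, 6, 3), (6, 8, 4), (9, 6, 5)]


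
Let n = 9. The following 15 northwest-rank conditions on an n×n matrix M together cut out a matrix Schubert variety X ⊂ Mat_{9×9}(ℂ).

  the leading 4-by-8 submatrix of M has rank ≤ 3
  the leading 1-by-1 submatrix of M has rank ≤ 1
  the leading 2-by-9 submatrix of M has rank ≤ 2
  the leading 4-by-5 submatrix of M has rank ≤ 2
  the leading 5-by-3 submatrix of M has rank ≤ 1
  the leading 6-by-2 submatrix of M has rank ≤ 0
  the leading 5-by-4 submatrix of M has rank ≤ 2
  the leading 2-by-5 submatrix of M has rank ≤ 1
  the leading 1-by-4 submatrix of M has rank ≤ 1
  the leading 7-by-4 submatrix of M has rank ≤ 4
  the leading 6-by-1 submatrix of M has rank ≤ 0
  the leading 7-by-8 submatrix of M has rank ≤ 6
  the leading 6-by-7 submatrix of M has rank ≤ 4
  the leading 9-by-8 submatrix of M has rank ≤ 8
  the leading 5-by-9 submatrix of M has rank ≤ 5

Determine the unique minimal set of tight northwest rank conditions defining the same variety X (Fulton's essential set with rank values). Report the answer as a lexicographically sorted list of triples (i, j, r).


Computing R[i][j] = min implied NW-rank bound (n=9, 15 conditions):

  R[1]: 0, 0, 1, 1, 1, 1, 1, 1, 1
  R[2]: 0, 0, 1, 1, 1, 2, 2, 2, 2
  R[3]: 0, 0, 1, 2, 2, 3, 3, 3, 3
  R[4]: 0, 0, 1, 2, 2, 3, 3, 3, 4
  R[5]: 0, 0, 1, 2, 3, 4, 4, 4, 5
  R[6]: 0, 0, 1, 2, 3, 4, 4, 5, 6
  R[7]: 1, 1, 2, 3, 4, 5, 5, 6, 7
  R[8]: 1, 2, 3, 4, 5, 6, 6, 7, 8
  R[9]: 1, 2, 3, 4, 5, 6, 7, 8, 9

so w = (3, 6, 4, 9, 5, 8, 1, 2, 7).

Fulton essential set (5 of the 18 Rothe cells):

[(2, 5, 1), (4, 5, 2), (4, 8, 3), (6, 2, 0), (6, 7, 4)]


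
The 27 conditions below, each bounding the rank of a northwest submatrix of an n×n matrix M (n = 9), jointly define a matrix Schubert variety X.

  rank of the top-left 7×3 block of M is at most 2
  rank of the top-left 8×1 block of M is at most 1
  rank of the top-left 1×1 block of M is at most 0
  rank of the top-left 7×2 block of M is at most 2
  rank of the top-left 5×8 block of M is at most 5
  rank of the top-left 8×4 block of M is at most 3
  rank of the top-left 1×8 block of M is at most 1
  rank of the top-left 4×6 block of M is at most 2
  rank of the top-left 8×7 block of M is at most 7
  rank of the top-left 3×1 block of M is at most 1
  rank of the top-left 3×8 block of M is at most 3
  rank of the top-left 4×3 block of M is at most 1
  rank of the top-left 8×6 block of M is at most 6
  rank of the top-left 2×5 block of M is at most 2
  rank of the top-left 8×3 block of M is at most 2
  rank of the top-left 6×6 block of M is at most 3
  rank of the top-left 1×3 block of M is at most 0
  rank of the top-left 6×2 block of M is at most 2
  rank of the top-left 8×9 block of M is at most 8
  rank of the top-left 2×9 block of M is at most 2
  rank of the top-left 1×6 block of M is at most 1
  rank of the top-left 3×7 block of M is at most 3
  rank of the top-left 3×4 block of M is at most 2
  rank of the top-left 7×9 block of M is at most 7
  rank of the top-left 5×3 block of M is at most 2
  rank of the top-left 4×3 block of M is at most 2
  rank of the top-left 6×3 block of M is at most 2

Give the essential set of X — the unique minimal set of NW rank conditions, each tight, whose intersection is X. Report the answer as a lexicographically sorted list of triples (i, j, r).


Recovering R(i,j) via the rank-extension bound from the 27 conditions:

  R[1]: 0 | 0 | 0 | 1 | 1 | 1 | 1 | 1 | 1
  R[2]: 1 | 1 | 1 | 2 | 2 | 2 | 2 | 2 | 2
  R[3]: 1 | 1 | 1 | 2 | 2 | 2 | 3 | 3 | 3
  R[4]: 1 | 1 | 1 | 2 | 2 | 2 | 3 | 4 | 4
  R[5]: 1 | 2 | 2 | 3 | 3 | 3 | 4 | 5 | 5
  R[6]: 1 | 2 | 2 | 3 | 3 | 3 | 4 | 5 | 6
  R[7]: 1 | 2 | 2 | 3 | 4 | 4 | 5 | 6 | 7
  R[8]: 1 | 2 | 2 | 3 | 4 | 5 | 6 | 7 | 8
  R[9]: 1 | 2 | 3 | 4 | 5 | 6 | 7 | 8 | 9

hence w(1..9) = (4, 1, 7, 8, 2, 9, 5, 6, 3).

D(w) has 16 cells with 5 SE-corners; essential set:

[(1, 3, 0), (4, 3, 1), (4, 6, 2), (6, 6, 3), (8, 3, 2)]


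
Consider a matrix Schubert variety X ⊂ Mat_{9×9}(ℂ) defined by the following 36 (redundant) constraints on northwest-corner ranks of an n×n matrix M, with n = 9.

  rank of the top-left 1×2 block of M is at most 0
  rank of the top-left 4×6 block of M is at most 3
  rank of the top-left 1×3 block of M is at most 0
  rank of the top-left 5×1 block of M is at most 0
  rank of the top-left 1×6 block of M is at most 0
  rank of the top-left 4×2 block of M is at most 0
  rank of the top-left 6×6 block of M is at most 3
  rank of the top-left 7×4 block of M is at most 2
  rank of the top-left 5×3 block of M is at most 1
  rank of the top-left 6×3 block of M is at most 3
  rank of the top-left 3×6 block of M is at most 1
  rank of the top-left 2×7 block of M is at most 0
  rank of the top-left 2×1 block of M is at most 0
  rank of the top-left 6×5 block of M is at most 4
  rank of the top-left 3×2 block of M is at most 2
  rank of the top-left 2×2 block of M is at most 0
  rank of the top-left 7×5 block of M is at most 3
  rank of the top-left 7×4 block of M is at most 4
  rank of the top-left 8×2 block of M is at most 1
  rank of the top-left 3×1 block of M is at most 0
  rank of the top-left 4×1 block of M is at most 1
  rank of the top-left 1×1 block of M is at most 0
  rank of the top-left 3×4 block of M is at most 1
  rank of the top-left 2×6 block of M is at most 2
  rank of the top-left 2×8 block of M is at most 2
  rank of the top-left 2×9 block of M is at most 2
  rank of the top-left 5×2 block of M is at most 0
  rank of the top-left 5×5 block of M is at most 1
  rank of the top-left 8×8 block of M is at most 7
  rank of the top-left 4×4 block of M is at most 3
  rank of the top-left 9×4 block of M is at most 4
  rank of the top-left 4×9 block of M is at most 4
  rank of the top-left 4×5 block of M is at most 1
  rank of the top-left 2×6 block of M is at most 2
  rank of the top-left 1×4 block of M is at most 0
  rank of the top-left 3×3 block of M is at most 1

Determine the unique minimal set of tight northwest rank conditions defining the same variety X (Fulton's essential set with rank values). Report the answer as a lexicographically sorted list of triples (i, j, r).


Propagating the 36 rank bounds to every northwest block:

  R[1]: 0, 0, 0, 0, 0, 0, 0, 1, 1
  R[2]: 0, 0, 0, 0, 0, 0, 0, 1, 2
  R[3]: 0, 0, 1, 1, 1, 1, 1, 2, 3
  R[4]: 0, 0, 1, 1, 1, 2, 2, 3, 4
  R[5]: 0, 0, 1, 1, 1, 2, 3, 4, 5
  R[6]: 1, 1, 2, 2, 2, 3, 4, 5, 6
  R[7]: 1, 1, 2, 2, 3, 4, 5, 6, 7
  R[8]: 1, 1, 2, 3, 4, 5, 6, 7, 8
  R[9]: 1, 2, 3, 4, 5, 6, 7, 8, 9

reading off 1-entries of Δ²R: w = (8, 9, 3, 6, 7, 1, 5, 4, 2).

|D(w)|=27, |Ess(w)|=5:

[(2, 7, 0), (5, 2, 0), (5, 5, 1), (7, 4, 2), (8, 2, 1)]


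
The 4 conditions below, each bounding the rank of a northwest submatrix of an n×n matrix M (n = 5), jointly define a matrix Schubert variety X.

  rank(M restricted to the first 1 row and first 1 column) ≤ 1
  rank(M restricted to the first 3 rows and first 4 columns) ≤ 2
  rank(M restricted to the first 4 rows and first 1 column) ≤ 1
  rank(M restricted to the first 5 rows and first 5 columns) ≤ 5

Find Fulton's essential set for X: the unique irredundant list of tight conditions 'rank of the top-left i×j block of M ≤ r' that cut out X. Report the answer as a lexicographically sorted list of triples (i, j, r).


Computing R[i][j] = min implied NW-rank bound (n=5, 4 conditions):

  1 1 1 1 1
  1 2 2 2 2
  1 2 2 2 3
  1 2 3 3 4
  1 2 3 4 5

reading off 1-entries of Δ²R: w = (1, 2, 5, 3, 4).

|D(w)|=2, |Ess(w)|=1:

[(3, 4, 2)]


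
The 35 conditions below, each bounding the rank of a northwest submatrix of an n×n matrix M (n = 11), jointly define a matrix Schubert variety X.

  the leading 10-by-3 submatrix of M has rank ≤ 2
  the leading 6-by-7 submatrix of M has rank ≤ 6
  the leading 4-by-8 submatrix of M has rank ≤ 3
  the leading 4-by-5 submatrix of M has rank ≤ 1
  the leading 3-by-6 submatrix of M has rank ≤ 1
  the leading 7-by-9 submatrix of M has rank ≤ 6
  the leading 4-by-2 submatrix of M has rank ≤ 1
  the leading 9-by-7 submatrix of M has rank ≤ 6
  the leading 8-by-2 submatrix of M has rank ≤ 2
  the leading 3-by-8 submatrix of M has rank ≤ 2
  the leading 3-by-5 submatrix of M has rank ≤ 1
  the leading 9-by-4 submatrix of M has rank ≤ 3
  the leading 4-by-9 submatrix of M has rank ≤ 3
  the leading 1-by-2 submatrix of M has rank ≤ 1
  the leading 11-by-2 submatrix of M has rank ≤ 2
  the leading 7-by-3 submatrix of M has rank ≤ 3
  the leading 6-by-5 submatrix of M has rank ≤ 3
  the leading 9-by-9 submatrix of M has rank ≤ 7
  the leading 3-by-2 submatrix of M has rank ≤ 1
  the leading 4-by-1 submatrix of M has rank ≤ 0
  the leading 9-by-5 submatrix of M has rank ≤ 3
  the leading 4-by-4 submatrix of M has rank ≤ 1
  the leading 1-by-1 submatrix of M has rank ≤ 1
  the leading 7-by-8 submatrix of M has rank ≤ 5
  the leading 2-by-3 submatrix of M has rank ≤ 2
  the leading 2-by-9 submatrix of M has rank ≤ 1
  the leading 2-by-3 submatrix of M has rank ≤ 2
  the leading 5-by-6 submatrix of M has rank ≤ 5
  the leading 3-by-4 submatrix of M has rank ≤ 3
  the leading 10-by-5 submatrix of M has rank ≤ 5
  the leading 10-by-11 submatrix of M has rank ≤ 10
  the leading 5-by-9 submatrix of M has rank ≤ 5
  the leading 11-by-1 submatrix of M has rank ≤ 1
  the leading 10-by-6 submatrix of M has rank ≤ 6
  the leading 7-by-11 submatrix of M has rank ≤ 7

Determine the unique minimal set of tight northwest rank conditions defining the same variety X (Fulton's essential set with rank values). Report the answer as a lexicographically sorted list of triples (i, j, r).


Propagating the 35 rank bounds to every northwest block:

  i=1: 0 | 1 | 1 | 1 | 1 | 1 | 1 | 1 | 1 | 1 | 1
  i=2: 0 | 1 | 1 | 1 | 1 | 1 | 1 | 1 | 1 | 2 | 2
  i=3: 0 | 1 | 1 | 1 | 1 | 1 | 2 | 2 | 2 | 3 | 3
  i=4: 0 | 1 | 1 | 1 | 1 | 2 | 3 | 3 | 3 | 4 | 4
  i=5: 1 | 2 | 2 | 2 | 2 | 3 | 4 | 4 | 4 | 5 | 5
  i=6: 1 | 2 | 2 | 3 | 3 | 4 | 5 | 5 | 5 | 6 | 6
  i=7: 1 | 2 | 2 | 3 | 3 | 4 | 5 | 5 | 6 | 7 | 7
  i=8: 1 | 2 | 2 | 3 | 3 | 4 | 5 | 6 | 7 | 8 | 8
  i=9: 1 | 2 | 2 | 3 | 3 | 4 | 5 | 6 | 7 | 8 | 9
  i=10: 1 | 2 | 2 | 3 | 4 | 5 | 6 | 7 | 8 | 9 | 10
  i=11: 1 | 2 | 3 | 4 | 5 | 6 | 7 | 8 | 9 | 10 | 11

the unique w with this rank table is (2, 10, 7, 6, 1, 4, 9, 8, 11, 5, 3).

7 SE-corners of the 27-cell Rothe diagram give Ess(w):

[(2, 9, 1), (3, 6, 1), (4, 1, 0), (4, 5, 1), (7, 8, 5), (9, 5, 3), (10, 3, 2)]


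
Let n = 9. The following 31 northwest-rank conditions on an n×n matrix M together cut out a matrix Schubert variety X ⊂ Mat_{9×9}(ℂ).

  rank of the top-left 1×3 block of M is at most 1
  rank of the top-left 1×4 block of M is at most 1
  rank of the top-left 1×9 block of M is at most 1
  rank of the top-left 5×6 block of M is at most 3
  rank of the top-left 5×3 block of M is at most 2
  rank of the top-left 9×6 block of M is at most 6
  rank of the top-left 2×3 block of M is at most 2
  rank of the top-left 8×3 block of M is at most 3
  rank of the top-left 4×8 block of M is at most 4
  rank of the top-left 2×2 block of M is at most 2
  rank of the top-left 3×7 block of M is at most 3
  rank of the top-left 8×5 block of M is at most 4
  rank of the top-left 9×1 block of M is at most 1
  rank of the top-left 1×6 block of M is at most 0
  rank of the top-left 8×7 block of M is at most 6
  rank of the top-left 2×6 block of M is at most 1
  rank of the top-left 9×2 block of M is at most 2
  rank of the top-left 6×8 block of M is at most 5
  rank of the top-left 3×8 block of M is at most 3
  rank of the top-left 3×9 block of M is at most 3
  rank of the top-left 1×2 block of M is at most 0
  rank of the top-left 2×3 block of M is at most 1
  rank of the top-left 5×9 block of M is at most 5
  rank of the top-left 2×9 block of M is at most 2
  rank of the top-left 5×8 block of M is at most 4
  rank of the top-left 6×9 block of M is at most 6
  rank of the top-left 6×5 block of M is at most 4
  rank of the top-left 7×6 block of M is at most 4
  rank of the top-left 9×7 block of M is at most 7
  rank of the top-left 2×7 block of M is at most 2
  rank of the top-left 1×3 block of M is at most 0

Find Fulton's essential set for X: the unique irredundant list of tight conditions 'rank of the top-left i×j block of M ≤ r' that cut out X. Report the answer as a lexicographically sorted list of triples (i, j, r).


Recovering R(i,j) via the rank-extension bound from the 31 conditions:

  i=1: 0  0  0  0  0  0  1  1  1
  i=2: 1  1  1  1  1  1  2  2  2
  i=3: 1  2  2  2  2  2  3  3  3
  i=4: 1  2  2  3  3  3  4  4  4
  i=5: 1  2  2  3  3  3  4  4  5
  i=6: 1  2  3  4  4  4  5  5  6
  i=7: 1  2  3  4  4  4  5  6  7
  i=8: 1  2  3  4  4  5  6  7  8
  i=9: 1  2  3  4  5  6  7  8  9

the unique w with this rank table is (7, 1, 2, 4, 9, 3, 8, 6, 5).

D(w) has 14 cells with 6 SE-corners; essential set:

[(1, 6, 0), (5, 3, 2), (5, 6, 3), (5, 8, 4), (7, 6, 4), (8, 5, 4)]


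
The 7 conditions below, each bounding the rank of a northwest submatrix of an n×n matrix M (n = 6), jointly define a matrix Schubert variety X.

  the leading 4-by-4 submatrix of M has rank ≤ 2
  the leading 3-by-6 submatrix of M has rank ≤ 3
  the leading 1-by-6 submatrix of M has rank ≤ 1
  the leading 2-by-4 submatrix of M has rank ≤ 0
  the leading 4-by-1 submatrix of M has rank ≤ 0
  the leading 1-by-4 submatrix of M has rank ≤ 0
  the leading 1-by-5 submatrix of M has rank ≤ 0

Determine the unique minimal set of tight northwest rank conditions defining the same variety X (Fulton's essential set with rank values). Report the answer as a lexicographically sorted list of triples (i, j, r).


Rank table r_w(6×6) implied by the 7 constraints:

  R[1]: 0, 0, 0, 0, 0, 1
  R[2]: 0, 0, 0, 0, 1, 2
  R[3]: 0, 1, 1, 1, 2, 3
  R[4]: 0, 1, 2, 2, 3, 4
  R[5]: 1, 2, 3, 3, 4, 5
  R[6]: 1, 2, 3, 4, 5, 6

hence w(1..6) = (6, 5, 2, 3, 1, 4).

Fulton essential set (3 of the 11 Rothe cells):

[(1, 5, 0), (2, 4, 0), (4, 1, 0)]


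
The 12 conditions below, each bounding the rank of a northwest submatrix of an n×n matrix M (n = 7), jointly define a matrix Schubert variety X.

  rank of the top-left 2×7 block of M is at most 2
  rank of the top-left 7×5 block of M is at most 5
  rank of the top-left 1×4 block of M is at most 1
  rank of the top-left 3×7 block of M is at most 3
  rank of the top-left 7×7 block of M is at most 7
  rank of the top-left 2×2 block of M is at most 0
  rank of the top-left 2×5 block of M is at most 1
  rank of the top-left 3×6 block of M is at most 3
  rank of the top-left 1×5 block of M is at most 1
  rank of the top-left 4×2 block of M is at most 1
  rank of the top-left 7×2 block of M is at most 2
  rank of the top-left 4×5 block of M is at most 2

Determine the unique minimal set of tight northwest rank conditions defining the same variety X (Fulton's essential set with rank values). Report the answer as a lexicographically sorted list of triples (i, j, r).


Recovering R(i,j) via the rank-extension bound from the 12 conditions:

  0, 0, 1, 1, 1, 1, 1
  0, 0, 1, 1, 1, 2, 2
  1, 1, 2, 2, 2, 3, 3
  1, 1, 2, 2, 2, 3, 4
  1, 2, 3, 3, 3, 4, 5
  1, 2, 3, 4, 4, 5, 6
  1, 2, 3, 4, 5, 6, 7

second differences of R give the permutation w = (3, 6, 1, 7, 2, 4, 5).

|D(w)|=9, |Ess(w)|=4:

[(2, 2, 0), (2, 5, 1), (4, 2, 1), (4, 5, 2)]


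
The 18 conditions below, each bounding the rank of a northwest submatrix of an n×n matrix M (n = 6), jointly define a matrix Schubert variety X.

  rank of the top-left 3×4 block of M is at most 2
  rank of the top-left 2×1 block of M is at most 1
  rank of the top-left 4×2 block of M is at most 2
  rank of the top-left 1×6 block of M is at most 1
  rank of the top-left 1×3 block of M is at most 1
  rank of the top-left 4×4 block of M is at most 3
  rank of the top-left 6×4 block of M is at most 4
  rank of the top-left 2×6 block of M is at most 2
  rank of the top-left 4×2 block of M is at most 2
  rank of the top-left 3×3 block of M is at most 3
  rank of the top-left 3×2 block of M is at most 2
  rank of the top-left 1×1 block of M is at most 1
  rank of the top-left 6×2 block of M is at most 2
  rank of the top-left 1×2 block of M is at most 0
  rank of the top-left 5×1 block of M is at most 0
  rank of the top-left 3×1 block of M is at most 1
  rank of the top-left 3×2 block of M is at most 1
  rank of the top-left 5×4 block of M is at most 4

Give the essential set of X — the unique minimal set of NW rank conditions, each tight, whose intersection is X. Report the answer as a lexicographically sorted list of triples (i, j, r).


Reconstructing r_w from the 18 given conditions:

  R[1]: 0 0 1 1 1 1
  R[2]: 0 1 2 2 2 2
  R[3]: 0 1 2 2 3 3
  R[4]: 0 1 2 3 4 4
  R[5]: 0 1 2 3 4 5
  R[6]: 1 2 3 4 5 6

second differences of R give the permutation w = (3, 2, 5, 4, 6, 1).

Rothe diagram D(w) (7 cells), 3 SE-corners (essential conditions):

[(1, 2, 0), (3, 4, 2), (5, 1, 0)]


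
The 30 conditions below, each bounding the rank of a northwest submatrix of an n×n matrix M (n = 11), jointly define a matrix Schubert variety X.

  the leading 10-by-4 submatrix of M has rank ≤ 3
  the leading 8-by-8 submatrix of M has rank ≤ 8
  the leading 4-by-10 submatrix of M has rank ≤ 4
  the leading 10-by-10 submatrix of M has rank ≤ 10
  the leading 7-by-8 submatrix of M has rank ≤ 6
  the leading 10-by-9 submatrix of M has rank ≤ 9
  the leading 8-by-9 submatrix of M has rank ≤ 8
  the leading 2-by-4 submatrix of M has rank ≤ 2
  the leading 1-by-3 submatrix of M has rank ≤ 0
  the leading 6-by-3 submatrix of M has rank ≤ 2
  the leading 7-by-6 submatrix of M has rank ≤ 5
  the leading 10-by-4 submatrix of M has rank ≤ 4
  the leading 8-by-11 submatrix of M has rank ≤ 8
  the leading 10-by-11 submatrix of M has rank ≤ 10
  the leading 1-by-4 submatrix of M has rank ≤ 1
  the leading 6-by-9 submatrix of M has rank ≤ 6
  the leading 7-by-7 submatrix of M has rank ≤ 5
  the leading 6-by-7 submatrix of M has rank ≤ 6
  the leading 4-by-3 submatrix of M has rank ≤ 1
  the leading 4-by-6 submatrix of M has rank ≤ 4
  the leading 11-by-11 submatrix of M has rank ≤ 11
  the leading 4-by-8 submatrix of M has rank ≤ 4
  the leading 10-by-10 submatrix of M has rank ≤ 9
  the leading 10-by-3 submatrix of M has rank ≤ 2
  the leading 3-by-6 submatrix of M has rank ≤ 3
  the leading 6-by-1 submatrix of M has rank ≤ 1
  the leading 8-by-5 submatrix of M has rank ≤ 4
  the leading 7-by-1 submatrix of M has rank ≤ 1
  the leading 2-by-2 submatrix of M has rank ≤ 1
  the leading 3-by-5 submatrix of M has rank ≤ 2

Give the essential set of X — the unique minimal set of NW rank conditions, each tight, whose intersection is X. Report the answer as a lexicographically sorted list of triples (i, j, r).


Rank table r_w(11×11) implied by the 30 constraints:

  i=1: 0, 0, 0, 1, 1, 1, 1, 1, 1, 1, 1
  i=2: 1, 1, 1, 2, 2, 2, 2, 2, 2, 2, 2
  i=3: 1, 1, 1, 2, 2, 3, 3, 3, 3, 3, 3
  i=4: 1, 1, 1, 2, 3, 4, 4, 4, 4, 4, 4
  i=5: 1, 2, 2, 3, 4, 5, 5, 5, 5, 5, 5
  i=6: 1, 2, 2, 3, 4, 5, 5, 6, 6, 6, 6
  i=7: 1, 2, 2, 3, 4, 5, 5, 6, 7, 7, 7
  i=8: 1, 2, 2, 3, 4, 5, 6, 7, 8, 8, 8
  i=9: 1, 2, 2, 3, 4, 5, 6, 7, 8, 9, 9
  i=10: 1, 2, 2, 3, 4, 5, 6, 7, 8, 9, 10
  i=11: 1, 2, 3, 4, 5, 6, 7, 8, 9, 10, 11

hence w(1..11) = (4, 1, 6, 5, 2, 8, 9, 7, 10, 11, 3).

Fulton essential set (5 of the 15 Rothe cells):

[(1, 3, 0), (3, 5, 2), (4, 3, 1), (7, 7, 5), (10, 3, 2)]


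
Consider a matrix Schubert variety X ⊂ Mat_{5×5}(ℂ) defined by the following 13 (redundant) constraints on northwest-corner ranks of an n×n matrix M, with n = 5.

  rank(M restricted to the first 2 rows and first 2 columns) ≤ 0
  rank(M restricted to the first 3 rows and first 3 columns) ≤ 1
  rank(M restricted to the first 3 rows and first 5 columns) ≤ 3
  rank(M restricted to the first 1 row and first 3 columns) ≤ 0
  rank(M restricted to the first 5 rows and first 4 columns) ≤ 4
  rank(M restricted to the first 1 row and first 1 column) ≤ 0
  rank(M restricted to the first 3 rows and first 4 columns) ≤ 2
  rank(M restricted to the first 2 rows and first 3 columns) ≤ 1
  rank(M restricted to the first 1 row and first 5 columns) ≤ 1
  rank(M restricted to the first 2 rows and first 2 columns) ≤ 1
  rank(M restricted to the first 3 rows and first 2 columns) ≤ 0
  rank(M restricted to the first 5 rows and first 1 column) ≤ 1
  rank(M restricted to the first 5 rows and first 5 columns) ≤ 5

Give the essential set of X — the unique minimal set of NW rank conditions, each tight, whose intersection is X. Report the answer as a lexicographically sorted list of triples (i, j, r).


Recovering R(i,j) via the rank-extension bound from the 13 conditions:

  row 1: 0 0 0 1 1
  row 2: 0 0 1 2 2
  row 3: 0 0 1 2 3
  row 4: 1 1 2 3 4
  row 5: 1 2 3 4 5

giving w = (4, 3, 5, 1, 2) via Δ²R.

|D(w)|=7, |Ess(w)|=2:

[(1, 3, 0), (3, 2, 0)]


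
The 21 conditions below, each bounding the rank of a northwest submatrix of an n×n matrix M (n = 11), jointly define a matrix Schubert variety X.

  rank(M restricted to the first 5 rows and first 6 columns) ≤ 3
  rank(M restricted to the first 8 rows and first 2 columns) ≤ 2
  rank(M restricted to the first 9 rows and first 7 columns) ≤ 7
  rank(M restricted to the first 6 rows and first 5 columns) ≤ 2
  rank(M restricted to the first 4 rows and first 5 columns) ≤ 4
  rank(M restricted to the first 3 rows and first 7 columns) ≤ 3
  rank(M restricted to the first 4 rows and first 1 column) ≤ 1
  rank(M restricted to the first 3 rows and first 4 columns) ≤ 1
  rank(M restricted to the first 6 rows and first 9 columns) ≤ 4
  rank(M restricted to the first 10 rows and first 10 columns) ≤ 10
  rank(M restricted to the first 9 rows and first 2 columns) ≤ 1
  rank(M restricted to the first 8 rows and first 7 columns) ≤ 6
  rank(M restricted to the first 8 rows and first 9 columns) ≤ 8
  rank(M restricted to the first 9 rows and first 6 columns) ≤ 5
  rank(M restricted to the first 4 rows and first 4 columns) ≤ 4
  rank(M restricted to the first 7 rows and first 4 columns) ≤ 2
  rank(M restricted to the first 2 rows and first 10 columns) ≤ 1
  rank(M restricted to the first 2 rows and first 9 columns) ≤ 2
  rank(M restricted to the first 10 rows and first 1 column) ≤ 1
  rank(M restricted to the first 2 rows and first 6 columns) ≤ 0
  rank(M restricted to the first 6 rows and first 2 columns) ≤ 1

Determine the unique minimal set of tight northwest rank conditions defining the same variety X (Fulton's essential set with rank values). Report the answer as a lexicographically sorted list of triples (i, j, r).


The tightest implied rank at each (i,j), from the 21 conditions:

  row 1: 0  0  0  0  0  0  1  1  1  1  1
  row 2: 0  0  0  0  0  0  1  1  1  1  2
  row 3: 1  1  1  1  1  1  2  2  2  2  3
  row 4: 1  1  2  2  2  2  3  3  3  3  4
  row 5: 1  1  2  2  2  3  4  4  4  4  5
  row 6: 1  1  2  2  2  3  4  4  4  5  6
  row 7: 1  1  2  2  3  4  5  5  5  6  7
  row 8: 1  1  2  3  4  5  6  6  6  7  8
  row 9: 1  1  2  3  4  5  6  7  7  8  9
  row 10: 1  2  3  4  5  6  7  8  8  9  10
  row 11: 1  2  3  4  5  6  7  8  9  10  11

second differences of R give the permutation w = (7, 11, 1, 3, 6, 10, 5, 4, 8, 2, 9).

|D(w)|=28, |Ess(w)|=6:

[(2, 6, 0), (2, 10, 1), (6, 5, 2), (6, 9, 4), (7, 4, 2), (9, 2, 1)]


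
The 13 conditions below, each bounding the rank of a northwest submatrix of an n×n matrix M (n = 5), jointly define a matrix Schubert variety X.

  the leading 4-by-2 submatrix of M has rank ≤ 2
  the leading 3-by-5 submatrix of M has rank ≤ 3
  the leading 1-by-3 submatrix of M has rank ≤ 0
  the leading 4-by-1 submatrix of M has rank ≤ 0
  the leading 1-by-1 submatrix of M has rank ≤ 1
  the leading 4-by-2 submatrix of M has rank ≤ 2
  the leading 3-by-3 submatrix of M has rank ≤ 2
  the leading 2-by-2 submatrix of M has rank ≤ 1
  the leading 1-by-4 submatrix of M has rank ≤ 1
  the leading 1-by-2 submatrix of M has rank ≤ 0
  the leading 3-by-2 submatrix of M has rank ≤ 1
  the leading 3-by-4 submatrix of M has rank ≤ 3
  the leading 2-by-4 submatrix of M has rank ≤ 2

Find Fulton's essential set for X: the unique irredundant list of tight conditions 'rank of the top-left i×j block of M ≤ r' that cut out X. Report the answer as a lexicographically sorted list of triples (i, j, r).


Rank table r_w(5×5) implied by the 13 constraints:

  i=1: 0 0 0 1 1
  i=2: 0 1 1 2 2
  i=3: 0 1 2 3 3
  i=4: 0 1 2 3 4
  i=5: 1 2 3 4 5

hence w(1..5) = (4, 2, 3, 5, 1).

Rothe diagram D(w) (6 cells), 2 SE-corners (essential conditions):

[(1, 3, 0), (4, 1, 0)]


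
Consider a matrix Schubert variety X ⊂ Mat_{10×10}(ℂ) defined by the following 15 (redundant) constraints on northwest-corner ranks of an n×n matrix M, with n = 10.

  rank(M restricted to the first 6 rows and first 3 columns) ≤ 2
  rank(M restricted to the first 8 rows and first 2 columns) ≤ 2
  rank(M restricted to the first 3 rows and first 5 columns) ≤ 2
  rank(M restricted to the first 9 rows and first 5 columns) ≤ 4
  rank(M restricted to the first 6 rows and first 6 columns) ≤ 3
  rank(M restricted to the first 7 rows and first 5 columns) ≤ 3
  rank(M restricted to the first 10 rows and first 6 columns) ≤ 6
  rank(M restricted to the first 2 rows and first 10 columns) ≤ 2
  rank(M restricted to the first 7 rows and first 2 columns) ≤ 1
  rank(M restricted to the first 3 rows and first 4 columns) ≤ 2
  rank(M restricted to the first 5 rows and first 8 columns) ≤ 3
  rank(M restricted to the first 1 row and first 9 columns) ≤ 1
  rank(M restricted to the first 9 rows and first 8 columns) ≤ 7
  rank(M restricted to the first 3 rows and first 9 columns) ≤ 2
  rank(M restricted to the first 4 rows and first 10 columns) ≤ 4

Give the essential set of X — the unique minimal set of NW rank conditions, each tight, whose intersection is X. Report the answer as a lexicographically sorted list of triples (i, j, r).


Recovering R(i,j) via the rank-extension bound from the 15 conditions:

  R[1]: 1  1  1  1  1  1  1  1  1  1
  R[2]: 1  1  2  2  2  2  2  2  2  2
  R[3]: 1  1  2  2  2  2  2  2  2  3
  R[4]: 1  1  2  3  3  3  3  3  3  4
  R[5]: 1  1  2  3  3  3  3  3  4  5
  R[6]: 1  1  2  3  3  3  4  4  5  6
  R[7]: 1  1  2  3  3  4  5  5  6  7
  R[8]: 1  2  3  4  4  5  6  6  7  8
  R[9]: 1  2  3  4  4  5  6  7  8  9
  R[10]: 1  2  3  4  5  6  7  8  9  10

hence w(1..10) = (1, 3, 10, 4, 9, 7, 6, 2, 8, 5).

6 SE-corners of the 20-cell Rothe diagram give Ess(w):

[(3, 9, 2), (5, 8, 3), (6, 6, 3), (7, 2, 1), (7, 5, 3), (9, 5, 4)]


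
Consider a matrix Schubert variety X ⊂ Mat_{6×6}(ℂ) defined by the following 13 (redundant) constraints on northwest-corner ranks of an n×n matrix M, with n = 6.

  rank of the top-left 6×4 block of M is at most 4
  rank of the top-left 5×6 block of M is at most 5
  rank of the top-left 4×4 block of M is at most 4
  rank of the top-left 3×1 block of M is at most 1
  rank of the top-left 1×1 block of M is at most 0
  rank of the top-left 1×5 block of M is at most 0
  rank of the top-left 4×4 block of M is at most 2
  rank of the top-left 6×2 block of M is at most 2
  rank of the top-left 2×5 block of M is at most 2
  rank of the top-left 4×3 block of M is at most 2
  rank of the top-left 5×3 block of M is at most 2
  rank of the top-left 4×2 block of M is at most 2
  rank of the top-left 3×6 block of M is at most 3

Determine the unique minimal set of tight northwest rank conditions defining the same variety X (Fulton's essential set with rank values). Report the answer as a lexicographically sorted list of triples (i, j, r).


The tightest implied rank at each (i,j), from the 13 conditions:

  row 1: 0  0  0  0  0  1
  row 2: 1  1  1  1  1  2
  row 3: 1  2  2  2  2  3
  row 4: 1  2  2  2  3  4
  row 5: 1  2  2  3  4  5
  row 6: 1  2  3  4  5  6

the unique w with this rank table is (6, 1, 2, 5, 4, 3).

Fulton essential set (3 of the 8 Rothe cells):

[(1, 5, 0), (4, 4, 2), (5, 3, 2)]


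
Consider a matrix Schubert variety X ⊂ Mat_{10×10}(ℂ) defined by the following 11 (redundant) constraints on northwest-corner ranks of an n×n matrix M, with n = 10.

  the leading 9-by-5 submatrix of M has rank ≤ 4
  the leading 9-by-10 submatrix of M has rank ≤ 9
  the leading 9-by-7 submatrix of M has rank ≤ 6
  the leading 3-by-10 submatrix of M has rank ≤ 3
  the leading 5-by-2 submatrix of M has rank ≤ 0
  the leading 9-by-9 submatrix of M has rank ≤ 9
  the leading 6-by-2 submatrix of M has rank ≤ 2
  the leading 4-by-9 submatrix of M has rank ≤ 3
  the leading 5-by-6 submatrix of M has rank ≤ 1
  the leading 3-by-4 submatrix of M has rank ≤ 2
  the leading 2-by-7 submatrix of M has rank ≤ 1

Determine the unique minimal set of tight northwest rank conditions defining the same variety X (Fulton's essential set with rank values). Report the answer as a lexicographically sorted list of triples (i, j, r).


Computing R[i][j] = min implied NW-rank bound (n=10, 11 conditions):

  i=1: 0 | 0 | 1 | 1 | 1 | 1 | 1 | 1 | 1 | 1
  i=2: 0 | 0 | 1 | 1 | 1 | 1 | 1 | 2 | 2 | 2
  i=3: 0 | 0 | 1 | 1 | 1 | 1 | 2 | 3 | 3 | 3
  i=4: 0 | 0 | 1 | 1 | 1 | 1 | 2 | 3 | 3 | 4
  i=5: 0 | 0 | 1 | 1 | 1 | 1 | 2 | 3 | 4 | 5
  i=6: 1 | 1 | 2 | 2 | 2 | 2 | 3 | 4 | 5 | 6
  i=7: 1 | 2 | 3 | 3 | 3 | 3 | 4 | 5 | 6 | 7
  i=8: 1 | 2 | 3 | 4 | 4 | 4 | 5 | 6 | 7 | 8
  i=9: 1 | 2 | 3 | 4 | 4 | 5 | 6 | 7 | 8 | 9
  i=10: 1 | 2 | 3 | 4 | 5 | 6 | 7 | 8 | 9 | 10

giving w = (3, 8, 7, 10, 9, 1, 2, 4, 6, 5) via Δ²R.

Fulton essential set (5 of the 25 Rothe cells):

[(2, 7, 1), (4, 9, 3), (5, 2, 0), (5, 6, 1), (9, 5, 4)]


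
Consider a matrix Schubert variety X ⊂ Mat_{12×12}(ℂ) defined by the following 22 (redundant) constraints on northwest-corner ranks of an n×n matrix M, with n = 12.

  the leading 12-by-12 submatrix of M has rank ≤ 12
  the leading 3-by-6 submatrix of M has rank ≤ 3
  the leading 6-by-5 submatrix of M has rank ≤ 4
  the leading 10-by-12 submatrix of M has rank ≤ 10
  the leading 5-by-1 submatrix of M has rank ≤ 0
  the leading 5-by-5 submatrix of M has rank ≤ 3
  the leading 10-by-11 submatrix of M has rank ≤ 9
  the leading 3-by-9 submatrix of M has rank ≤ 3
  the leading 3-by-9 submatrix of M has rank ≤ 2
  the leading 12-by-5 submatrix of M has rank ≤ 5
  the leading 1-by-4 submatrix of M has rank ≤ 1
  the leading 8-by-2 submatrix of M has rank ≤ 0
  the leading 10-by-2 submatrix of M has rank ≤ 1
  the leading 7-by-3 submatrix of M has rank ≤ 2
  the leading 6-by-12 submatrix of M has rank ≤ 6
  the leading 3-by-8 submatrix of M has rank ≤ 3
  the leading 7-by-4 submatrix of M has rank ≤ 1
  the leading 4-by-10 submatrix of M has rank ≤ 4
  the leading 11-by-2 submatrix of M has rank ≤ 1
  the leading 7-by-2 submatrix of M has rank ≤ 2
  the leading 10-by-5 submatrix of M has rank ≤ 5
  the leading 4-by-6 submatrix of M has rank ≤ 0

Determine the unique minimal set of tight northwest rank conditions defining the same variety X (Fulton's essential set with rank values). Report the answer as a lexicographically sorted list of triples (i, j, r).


Rank table r_w(12×12) implied by the 22 constraints:

  0, 0, 0, 0, 0, 0, 1, 1, 1, 1, 1, 1
  0, 0, 0, 0, 0, 0, 1, 2, 2, 2, 2, 2
  0, 0, 0, 0, 0, 0, 1, 2, 2, 3, 3, 3
  0, 0, 0, 0, 0, 0, 1, 2, 3, 4, 4, 4
  0, 0, 1, 1, 1, 1, 2, 3, 4, 5, 5, 5
  0, 0, 1, 1, 2, 2, 3, 4, 5, 6, 6, 6
  0, 0, 1, 1, 2, 3, 4, 5, 6, 7, 7, 7
  0, 0, 1, 2, 3, 4, 5, 6, 7, 8, 8, 8
  1, 1, 2, 3, 4, 5, 6, 7, 8, 9, 9, 9
  1, 1, 2, 3, 4, 5, 6, 7, 8, 9, 9, 10
  1, 1, 2, 3, 4, 5, 6, 7, 8, 9, 10, 11
  1, 2, 3, 4, 5, 6, 7, 8, 9, 10, 11, 12

giving w = (7, 8, 10, 9, 3, 5, 6, 4, 1, 12, 11, 2) via Δ²R.

6 SE-corners of the 38-cell Rothe diagram give Ess(w):

[(3, 9, 2), (4, 6, 0), (7, 4, 1), (8, 2, 0), (10, 11, 9), (11, 2, 1)]
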